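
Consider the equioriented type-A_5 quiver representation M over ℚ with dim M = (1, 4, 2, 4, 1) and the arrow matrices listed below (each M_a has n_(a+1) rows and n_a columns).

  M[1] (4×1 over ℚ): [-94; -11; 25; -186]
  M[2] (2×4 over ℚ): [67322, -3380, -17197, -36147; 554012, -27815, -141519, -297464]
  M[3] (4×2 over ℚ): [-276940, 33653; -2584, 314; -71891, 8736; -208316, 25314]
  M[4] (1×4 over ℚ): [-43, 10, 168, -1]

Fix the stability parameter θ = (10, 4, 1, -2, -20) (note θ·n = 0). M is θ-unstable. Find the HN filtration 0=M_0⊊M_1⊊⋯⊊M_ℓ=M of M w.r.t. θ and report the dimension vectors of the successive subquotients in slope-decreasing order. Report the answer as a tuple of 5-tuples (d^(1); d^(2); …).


Interval decomposition of M: I[1,5], I[2,2]^2, I[2,4], I[4,4]^2.
HN type (ℓ=4): μ^(1)=4; μ^(2)=1; μ^(3)=-7/5; μ^(4)=-2

((0, 2, 0, 0, 0); (0, 1, 1, 1, 0); (1, 1, 1, 1, 1); (0, 0, 0, 2, 0))


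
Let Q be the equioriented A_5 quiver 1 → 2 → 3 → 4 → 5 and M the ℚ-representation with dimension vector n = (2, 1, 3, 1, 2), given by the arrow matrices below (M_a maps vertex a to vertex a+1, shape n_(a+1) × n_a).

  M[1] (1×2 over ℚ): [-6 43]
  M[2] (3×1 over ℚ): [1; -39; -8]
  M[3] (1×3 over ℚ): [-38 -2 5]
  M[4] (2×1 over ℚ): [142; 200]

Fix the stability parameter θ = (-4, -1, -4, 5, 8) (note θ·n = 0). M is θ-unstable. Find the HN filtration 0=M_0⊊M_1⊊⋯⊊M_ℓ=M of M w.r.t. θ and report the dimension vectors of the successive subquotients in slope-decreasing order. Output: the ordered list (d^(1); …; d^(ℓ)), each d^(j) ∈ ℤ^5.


Barcode: M ≅ I[1,1], I[1,3], I[3,3], I[3,5], I[5,5]. HN layers by μ_θ (4 steps, strictly decreasing):
  μ^(1)=8; μ^(2)=5; μ^(3)=-5/2; μ^(4)=-4

((0, 0, 0, 0, 2); (0, 0, 0, 1, 0); (0, 1, 1, 0, 0); (2, 0, 2, 0, 0))


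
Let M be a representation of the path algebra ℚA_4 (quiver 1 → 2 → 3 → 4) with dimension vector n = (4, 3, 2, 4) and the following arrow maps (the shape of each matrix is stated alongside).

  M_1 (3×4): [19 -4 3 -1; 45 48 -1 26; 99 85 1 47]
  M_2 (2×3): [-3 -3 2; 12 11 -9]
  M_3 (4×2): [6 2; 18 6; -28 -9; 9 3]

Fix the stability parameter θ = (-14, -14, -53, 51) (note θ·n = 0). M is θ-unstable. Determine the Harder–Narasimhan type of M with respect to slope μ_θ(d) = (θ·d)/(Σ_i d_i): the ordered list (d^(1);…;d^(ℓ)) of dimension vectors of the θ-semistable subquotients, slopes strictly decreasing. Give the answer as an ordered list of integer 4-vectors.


Interval decomposition of M: I[1,1], I[1,2], I[1,4]^2, I[4,4]^2.
HN type (ℓ=3): μ^(1)=51; μ^(2)=-14; μ^(3)=-27

((0, 0, 0, 4); (2, 1, 0, 0); (2, 2, 2, 0))


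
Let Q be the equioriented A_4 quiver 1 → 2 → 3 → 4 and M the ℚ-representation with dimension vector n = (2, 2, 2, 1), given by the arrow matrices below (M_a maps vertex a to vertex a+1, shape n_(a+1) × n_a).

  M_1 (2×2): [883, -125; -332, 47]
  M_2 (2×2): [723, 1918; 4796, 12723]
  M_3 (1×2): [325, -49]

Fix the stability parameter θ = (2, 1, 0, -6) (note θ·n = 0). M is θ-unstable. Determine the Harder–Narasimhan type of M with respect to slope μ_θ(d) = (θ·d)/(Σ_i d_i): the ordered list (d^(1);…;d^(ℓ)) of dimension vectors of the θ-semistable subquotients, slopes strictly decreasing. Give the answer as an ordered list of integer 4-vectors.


Interval decomposition of M: I[1,3], I[1,4].
HN type (ℓ=2): μ^(1)=1; μ^(2)=-3/4

((1, 1, 1, 0); (1, 1, 1, 1))


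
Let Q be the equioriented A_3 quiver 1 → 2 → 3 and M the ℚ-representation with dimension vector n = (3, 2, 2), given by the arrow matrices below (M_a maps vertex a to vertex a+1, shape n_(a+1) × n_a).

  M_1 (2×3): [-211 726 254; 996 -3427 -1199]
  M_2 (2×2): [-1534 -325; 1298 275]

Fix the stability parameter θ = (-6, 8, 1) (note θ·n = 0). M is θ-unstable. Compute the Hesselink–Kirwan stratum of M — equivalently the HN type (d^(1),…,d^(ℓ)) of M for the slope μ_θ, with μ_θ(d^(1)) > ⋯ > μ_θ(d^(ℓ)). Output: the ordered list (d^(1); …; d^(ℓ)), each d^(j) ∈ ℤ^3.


Via rank(M_{q-1}∘⋯∘M_p): M ≅ I[1,1], I[1,2], I[1,3], I[3,3].
μ_θ-semistable layers: μ^(1)=8; μ^(2)=9/2; μ^(3)=1; μ^(4)=-6

((0, 1, 0); (0, 1, 1); (0, 0, 1); (3, 0, 0))


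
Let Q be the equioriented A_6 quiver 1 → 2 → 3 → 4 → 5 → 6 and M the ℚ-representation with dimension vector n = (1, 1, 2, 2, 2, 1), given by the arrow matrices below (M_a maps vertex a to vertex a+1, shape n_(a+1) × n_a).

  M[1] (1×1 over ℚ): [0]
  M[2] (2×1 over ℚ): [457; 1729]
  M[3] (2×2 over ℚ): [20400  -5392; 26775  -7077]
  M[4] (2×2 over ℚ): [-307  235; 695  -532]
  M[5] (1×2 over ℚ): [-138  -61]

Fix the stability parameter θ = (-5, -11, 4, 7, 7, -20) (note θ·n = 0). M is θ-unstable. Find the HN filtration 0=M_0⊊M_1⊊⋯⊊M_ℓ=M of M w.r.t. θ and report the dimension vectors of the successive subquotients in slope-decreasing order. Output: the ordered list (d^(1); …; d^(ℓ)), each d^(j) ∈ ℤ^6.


Via rank(M_{q-1}∘⋯∘M_p): M ≅ I[1,1], I[2,6], I[3,3], I[4,5].
μ_θ-semistable layers: μ^(1)=7; μ^(2)=4; μ^(3)=-1/2; μ^(4)=-5; μ^(5)=-11

((0, 0, 0, 1, 1, 0); (0, 0, 1, 0, 0, 0); (0, 0, 1, 1, 1, 1); (1, 0, 0, 0, 0, 0); (0, 1, 0, 0, 0, 0))


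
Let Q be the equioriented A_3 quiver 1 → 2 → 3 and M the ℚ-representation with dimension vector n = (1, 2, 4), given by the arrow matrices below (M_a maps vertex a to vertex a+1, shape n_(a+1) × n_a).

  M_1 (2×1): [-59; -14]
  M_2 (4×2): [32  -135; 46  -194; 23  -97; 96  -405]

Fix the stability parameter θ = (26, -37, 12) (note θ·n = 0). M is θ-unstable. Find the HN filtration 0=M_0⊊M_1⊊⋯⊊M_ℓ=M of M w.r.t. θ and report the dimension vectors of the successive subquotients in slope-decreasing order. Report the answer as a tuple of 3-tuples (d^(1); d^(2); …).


Barcode: M ≅ I[1,3], I[2,3], I[3,3]^2. HN layers by μ_θ (3 steps, strictly decreasing):
  μ^(1)=12; μ^(2)=-11/2; μ^(3)=-37

((0, 0, 4); (1, 1, 0); (0, 1, 0))


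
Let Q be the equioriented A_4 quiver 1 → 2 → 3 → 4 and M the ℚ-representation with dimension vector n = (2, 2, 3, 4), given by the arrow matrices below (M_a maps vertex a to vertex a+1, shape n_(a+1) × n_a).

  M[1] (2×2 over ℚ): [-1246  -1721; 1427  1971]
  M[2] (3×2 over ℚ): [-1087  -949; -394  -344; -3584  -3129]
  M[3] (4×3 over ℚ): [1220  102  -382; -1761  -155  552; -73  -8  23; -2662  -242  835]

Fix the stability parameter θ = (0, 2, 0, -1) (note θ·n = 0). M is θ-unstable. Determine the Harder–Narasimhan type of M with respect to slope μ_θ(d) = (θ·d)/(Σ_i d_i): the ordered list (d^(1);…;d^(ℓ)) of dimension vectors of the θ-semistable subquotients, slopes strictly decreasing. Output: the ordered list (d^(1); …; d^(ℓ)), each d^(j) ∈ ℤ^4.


Barcode: M ≅ I[1,4]^2, I[3,4], I[4,4]. HN layers by μ_θ (4 steps, strictly decreasing):
  μ^(1)=1/3; μ^(2)=0; μ^(3)=-1/2; μ^(4)=-1

((0, 2, 2, 2); (2, 0, 0, 0); (0, 0, 1, 1); (0, 0, 0, 1))


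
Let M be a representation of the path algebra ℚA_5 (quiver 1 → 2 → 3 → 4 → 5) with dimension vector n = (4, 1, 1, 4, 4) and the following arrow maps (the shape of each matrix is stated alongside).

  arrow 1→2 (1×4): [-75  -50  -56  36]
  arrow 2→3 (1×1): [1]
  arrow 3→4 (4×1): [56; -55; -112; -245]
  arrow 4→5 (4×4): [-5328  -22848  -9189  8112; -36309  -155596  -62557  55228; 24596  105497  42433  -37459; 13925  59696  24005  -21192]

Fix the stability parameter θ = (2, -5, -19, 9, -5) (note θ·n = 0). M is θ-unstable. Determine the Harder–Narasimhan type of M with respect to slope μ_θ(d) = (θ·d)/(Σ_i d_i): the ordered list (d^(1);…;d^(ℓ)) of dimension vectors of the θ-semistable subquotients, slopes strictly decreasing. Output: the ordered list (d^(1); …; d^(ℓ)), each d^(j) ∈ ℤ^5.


Interval decomposition of M: I[1,1]^3, I[1,4], I[4,5]^3, I[5,5].
HN type (ℓ=4): μ^(1)=9; μ^(2)=2; μ^(3)=-5; μ^(4)=-22/3

((0, 0, 0, 1, 0); (3, 0, 0, 3, 3); (0, 0, 0, 0, 1); (1, 1, 1, 0, 0))


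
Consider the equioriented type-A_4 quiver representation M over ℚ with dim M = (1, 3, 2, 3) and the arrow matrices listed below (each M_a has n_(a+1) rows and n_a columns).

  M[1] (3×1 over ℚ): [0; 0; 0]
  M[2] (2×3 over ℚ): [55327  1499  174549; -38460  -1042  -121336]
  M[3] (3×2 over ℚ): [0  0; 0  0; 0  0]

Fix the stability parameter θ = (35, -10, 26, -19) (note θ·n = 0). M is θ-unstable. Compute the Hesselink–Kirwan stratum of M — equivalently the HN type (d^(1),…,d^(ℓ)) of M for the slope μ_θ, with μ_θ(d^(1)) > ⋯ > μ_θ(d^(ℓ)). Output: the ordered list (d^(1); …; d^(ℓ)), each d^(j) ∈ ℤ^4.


Barcode: M ≅ I[1,1], I[2,2], I[2,3]^2, I[4,4]^3. HN layers by μ_θ (4 steps, strictly decreasing):
  μ^(1)=35; μ^(2)=26; μ^(3)=-10; μ^(4)=-19

((1, 0, 0, 0); (0, 0, 2, 0); (0, 3, 0, 0); (0, 0, 0, 3))


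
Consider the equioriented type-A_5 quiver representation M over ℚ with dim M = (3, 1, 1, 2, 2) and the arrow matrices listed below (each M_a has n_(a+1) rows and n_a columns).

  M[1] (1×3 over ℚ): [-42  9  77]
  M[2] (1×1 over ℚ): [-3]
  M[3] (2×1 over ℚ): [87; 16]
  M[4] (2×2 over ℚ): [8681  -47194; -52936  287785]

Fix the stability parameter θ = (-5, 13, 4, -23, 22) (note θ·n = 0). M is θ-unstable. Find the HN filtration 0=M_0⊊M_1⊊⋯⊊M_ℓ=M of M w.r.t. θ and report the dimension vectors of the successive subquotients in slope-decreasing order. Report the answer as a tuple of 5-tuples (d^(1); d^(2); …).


Interval decomposition of M: I[1,1]^2, I[1,5], I[4,5].
HN type (ℓ=4): μ^(1)=22; μ^(2)=-2; μ^(3)=-5; μ^(4)=-23

((0, 0, 0, 0, 2); (0, 1, 1, 1, 0); (3, 0, 0, 0, 0); (0, 0, 0, 1, 0))


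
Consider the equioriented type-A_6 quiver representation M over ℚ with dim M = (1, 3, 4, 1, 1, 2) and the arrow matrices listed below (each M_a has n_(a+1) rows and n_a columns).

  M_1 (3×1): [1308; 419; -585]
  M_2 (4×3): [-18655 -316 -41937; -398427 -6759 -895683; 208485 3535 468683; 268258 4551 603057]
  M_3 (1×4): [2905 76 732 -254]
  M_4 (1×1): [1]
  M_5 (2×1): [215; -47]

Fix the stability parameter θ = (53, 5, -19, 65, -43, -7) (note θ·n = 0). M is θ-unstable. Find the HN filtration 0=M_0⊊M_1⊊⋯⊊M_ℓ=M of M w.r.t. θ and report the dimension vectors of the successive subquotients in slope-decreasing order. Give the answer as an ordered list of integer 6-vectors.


Barcode: M ≅ I[1,6], I[2,3]^2, I[3,3], I[6,6]. HN layers by μ_θ (3 steps, strictly decreasing):
  μ^(1)=9; μ^(2)=-7; μ^(3)=-19

((1, 1, 1, 1, 1, 1); (0, 2, 2, 0, 0, 1); (0, 0, 1, 0, 0, 0))


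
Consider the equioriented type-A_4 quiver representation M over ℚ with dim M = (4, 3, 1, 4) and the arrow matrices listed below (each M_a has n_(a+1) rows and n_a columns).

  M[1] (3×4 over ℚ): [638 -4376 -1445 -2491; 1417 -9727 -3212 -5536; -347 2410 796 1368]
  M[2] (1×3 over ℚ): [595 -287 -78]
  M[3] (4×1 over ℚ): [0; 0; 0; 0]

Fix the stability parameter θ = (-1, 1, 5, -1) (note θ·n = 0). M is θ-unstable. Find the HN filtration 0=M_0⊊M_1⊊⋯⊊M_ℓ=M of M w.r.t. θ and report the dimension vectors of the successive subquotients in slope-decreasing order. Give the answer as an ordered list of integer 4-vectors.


Barcode: M ≅ I[1,1], I[1,2]^2, I[1,3], I[4,4]^4. HN layers by μ_θ (3 steps, strictly decreasing):
  μ^(1)=5; μ^(2)=1; μ^(3)=-1

((0, 0, 1, 0); (0, 3, 0, 0); (4, 0, 0, 4))


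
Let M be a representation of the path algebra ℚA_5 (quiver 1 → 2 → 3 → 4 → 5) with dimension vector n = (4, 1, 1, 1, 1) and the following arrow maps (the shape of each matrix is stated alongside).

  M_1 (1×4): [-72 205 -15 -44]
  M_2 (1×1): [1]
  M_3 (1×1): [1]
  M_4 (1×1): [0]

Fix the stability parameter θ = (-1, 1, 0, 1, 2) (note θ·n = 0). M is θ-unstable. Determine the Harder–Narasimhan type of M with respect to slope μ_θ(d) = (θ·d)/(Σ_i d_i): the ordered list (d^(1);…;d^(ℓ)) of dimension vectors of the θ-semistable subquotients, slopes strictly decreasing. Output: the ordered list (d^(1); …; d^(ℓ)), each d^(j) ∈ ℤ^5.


Via rank(M_{q-1}∘⋯∘M_p): M ≅ I[1,1]^3, I[1,4], I[5,5].
μ_θ-semistable layers: μ^(1)=2; μ^(2)=1; μ^(3)=1/2; μ^(4)=-1

((0, 0, 0, 0, 1); (0, 0, 0, 1, 0); (0, 1, 1, 0, 0); (4, 0, 0, 0, 0))


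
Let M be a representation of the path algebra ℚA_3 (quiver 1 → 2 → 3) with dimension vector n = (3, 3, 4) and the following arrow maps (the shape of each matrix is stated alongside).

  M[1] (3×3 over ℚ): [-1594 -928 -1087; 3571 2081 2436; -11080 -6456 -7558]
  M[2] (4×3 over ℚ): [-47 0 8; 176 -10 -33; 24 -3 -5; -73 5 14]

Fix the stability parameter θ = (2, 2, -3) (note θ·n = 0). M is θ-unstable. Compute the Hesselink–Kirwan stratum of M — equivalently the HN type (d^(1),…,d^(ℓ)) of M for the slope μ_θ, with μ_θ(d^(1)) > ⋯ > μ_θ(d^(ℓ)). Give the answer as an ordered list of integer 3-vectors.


Interval decomposition of M: I[1,3]^3, I[3,3].
HN type (ℓ=2): μ^(1)=1/3; μ^(2)=-3

((3, 3, 3); (0, 0, 1))


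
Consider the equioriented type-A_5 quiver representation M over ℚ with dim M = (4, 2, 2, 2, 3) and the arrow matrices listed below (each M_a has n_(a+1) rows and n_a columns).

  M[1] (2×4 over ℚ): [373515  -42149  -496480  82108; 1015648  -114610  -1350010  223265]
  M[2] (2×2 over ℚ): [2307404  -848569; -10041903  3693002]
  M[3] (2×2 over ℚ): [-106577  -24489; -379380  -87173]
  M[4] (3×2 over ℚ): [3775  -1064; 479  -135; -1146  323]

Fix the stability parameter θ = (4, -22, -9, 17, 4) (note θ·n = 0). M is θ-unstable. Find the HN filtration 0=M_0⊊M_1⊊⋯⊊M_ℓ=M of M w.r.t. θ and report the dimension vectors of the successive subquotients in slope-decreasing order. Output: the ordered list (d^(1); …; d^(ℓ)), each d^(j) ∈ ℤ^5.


Barcode: M ≅ I[1,1]^2, I[1,5]^2, I[5,5]. HN layers by μ_θ (3 steps, strictly decreasing):
  μ^(1)=21/2; μ^(2)=4; μ^(3)=-9

((0, 0, 0, 2, 2); (2, 0, 0, 0, 1); (2, 2, 2, 0, 0))


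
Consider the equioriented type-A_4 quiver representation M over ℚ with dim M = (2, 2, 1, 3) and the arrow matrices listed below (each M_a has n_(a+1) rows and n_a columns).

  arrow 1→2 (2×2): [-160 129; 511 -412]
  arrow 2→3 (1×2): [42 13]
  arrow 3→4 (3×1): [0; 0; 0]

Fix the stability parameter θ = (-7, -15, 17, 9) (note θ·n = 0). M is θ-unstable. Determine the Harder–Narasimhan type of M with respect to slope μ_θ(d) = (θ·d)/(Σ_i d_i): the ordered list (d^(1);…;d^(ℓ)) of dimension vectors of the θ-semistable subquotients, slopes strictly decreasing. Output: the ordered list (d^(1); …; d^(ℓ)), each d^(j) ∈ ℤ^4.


Barcode: M ≅ I[1,2], I[1,3], I[4,4]^3. HN layers by μ_θ (3 steps, strictly decreasing):
  μ^(1)=17; μ^(2)=9; μ^(3)=-11

((0, 0, 1, 0); (0, 0, 0, 3); (2, 2, 0, 0))


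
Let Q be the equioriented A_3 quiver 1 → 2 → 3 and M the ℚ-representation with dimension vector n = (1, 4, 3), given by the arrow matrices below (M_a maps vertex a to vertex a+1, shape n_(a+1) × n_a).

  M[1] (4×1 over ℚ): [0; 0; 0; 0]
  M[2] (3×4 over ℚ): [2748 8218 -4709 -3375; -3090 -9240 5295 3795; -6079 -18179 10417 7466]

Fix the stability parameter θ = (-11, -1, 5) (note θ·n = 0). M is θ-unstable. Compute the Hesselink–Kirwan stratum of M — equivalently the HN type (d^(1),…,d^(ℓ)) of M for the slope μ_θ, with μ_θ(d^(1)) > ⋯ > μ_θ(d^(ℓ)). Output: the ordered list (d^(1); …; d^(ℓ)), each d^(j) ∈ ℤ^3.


Barcode: M ≅ I[1,1], I[2,2]^2, I[2,3]^2, I[3,3]. HN layers by μ_θ (3 steps, strictly decreasing):
  μ^(1)=5; μ^(2)=-1; μ^(3)=-11

((0, 0, 3); (0, 4, 0); (1, 0, 0))


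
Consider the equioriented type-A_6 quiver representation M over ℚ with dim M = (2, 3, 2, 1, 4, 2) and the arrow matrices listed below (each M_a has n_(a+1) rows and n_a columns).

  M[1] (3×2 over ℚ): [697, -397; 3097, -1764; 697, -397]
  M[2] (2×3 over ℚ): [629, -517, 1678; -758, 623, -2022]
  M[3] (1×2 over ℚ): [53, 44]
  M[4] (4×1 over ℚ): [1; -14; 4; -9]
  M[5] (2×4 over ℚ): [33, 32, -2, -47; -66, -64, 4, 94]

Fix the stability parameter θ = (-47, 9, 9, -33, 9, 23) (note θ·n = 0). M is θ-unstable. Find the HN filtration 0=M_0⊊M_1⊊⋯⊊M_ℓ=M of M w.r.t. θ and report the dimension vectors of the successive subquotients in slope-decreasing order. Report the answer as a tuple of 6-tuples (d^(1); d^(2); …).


Barcode: M ≅ I[1,3], I[1,5], I[2,2], I[5,5]^2, I[5,6], I[6,6]. HN layers by μ_θ (4 steps, strictly decreasing):
  μ^(1)=23; μ^(2)=9; μ^(3)=-5; μ^(4)=-47

((0, 0, 0, 0, 0, 2); (0, 2, 1, 0, 4, 0); (0, 1, 1, 1, 0, 0); (2, 0, 0, 0, 0, 0))


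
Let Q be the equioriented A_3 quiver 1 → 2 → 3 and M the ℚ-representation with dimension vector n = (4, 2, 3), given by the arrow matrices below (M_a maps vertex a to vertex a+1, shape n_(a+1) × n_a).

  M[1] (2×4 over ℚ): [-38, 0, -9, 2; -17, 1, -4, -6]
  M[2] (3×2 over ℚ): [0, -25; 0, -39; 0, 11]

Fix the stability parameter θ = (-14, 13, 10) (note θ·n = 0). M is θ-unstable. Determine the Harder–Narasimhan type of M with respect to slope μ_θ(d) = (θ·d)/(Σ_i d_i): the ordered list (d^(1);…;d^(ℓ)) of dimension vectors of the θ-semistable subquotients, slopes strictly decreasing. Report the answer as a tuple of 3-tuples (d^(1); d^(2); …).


Barcode: M ≅ I[1,1]^2, I[1,2], I[1,3], I[3,3]^2. HN layers by μ_θ (4 steps, strictly decreasing):
  μ^(1)=13; μ^(2)=23/2; μ^(3)=10; μ^(4)=-14

((0, 1, 0); (0, 1, 1); (0, 0, 2); (4, 0, 0))


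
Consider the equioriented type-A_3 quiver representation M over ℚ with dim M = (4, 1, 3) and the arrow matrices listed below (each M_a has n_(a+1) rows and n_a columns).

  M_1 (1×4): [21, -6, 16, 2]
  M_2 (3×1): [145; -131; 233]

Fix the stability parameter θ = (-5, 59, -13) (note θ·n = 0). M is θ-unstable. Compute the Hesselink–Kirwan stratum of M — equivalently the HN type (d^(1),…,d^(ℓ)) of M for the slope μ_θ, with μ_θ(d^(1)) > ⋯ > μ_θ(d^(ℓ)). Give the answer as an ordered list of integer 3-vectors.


Interval decomposition of M: I[1,1]^3, I[1,3], I[3,3]^2.
HN type (ℓ=3): μ^(1)=23; μ^(2)=-5; μ^(3)=-13

((0, 1, 1); (4, 0, 0); (0, 0, 2))


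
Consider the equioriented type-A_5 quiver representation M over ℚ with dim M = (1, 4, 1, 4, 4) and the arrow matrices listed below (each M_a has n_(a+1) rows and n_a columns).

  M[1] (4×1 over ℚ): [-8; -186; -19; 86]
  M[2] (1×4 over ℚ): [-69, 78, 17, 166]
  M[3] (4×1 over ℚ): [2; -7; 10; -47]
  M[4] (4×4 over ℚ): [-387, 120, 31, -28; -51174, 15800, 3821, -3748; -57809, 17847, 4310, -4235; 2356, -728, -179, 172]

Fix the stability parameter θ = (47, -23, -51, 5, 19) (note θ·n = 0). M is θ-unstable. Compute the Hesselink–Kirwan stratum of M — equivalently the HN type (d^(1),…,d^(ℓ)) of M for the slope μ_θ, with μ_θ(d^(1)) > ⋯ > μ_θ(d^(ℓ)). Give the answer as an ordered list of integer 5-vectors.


Interval decomposition of M: I[1,5], I[2,2]^3, I[4,4], I[4,5]^2, I[5,5].
HN type (ℓ=4): μ^(1)=19; μ^(2)=5; μ^(3)=-9; μ^(4)=-23

((0, 0, 0, 0, 4); (0, 0, 0, 4, 0); (1, 1, 1, 0, 0); (0, 3, 0, 0, 0))


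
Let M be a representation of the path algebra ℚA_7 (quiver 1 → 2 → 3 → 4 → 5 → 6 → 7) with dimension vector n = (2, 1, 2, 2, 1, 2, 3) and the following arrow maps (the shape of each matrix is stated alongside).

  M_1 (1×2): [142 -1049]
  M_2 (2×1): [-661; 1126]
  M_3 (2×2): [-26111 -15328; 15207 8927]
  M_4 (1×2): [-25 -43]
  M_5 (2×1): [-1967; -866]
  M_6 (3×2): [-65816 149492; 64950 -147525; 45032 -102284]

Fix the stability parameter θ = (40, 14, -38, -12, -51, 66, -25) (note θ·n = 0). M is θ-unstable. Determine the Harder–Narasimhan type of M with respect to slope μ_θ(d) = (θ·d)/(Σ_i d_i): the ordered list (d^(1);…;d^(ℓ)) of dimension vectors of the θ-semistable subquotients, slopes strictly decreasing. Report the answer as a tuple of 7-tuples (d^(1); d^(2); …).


Barcode: M ≅ I[1,1], I[1,4], I[3,6], I[6,7], I[7,7]^2. HN layers by μ_θ (7 steps, strictly decreasing):
  μ^(1)=66; μ^(2)=40; μ^(3)=41/2; μ^(4)=1; μ^(5)=-25; μ^(6)=-63/2; μ^(7)=-38

((0, 0, 0, 0, 0, 1, 0); (1, 0, 0, 0, 0, 0, 0); (0, 0, 0, 0, 0, 1, 1); (1, 1, 1, 1, 0, 0, 0); (0, 0, 0, 0, 0, 0, 2); (0, 0, 0, 1, 1, 0, 0); (0, 0, 1, 0, 0, 0, 0))


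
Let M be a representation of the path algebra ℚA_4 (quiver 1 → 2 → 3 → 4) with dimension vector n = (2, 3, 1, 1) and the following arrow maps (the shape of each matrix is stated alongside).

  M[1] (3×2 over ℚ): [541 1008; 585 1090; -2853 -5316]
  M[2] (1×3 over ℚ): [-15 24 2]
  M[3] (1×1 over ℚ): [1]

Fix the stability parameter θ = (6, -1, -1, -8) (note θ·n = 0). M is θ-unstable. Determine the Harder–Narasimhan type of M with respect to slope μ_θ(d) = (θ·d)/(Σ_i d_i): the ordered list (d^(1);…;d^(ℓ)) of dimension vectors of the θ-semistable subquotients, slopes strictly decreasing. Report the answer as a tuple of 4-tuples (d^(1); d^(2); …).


Barcode: M ≅ I[1,2], I[1,4], I[2,2]. HN layers by μ_θ (2 steps, strictly decreasing):
  μ^(1)=5/2; μ^(2)=-1

((1, 1, 0, 0); (1, 2, 1, 1))


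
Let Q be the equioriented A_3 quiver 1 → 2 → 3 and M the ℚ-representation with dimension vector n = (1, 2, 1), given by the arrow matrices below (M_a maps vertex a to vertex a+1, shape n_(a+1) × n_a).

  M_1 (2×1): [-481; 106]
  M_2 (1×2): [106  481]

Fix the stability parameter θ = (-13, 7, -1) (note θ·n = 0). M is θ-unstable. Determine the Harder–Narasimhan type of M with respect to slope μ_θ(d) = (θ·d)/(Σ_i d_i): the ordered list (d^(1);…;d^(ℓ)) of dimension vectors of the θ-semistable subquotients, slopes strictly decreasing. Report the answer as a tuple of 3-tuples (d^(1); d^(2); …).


Via rank(M_{q-1}∘⋯∘M_p): M ≅ I[1,2], I[2,3].
μ_θ-semistable layers: μ^(1)=7; μ^(2)=3; μ^(3)=-13

((0, 1, 0); (0, 1, 1); (1, 0, 0))


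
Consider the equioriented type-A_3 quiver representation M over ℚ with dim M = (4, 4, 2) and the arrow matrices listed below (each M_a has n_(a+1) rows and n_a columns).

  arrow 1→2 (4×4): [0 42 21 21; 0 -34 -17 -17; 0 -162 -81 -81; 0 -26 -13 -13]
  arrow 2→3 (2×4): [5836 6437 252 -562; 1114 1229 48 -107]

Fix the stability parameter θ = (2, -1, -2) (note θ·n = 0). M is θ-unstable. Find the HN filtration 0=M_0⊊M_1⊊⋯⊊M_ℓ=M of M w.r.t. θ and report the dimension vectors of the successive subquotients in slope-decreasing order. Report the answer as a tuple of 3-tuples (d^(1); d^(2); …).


Via rank(M_{q-1}∘⋯∘M_p): M ≅ I[1,1]^3, I[1,3], I[2,2]^2, I[2,3].
μ_θ-semistable layers: μ^(1)=2; μ^(2)=-1/3; μ^(3)=-1; μ^(4)=-3/2

((3, 0, 0); (1, 1, 1); (0, 2, 0); (0, 1, 1))


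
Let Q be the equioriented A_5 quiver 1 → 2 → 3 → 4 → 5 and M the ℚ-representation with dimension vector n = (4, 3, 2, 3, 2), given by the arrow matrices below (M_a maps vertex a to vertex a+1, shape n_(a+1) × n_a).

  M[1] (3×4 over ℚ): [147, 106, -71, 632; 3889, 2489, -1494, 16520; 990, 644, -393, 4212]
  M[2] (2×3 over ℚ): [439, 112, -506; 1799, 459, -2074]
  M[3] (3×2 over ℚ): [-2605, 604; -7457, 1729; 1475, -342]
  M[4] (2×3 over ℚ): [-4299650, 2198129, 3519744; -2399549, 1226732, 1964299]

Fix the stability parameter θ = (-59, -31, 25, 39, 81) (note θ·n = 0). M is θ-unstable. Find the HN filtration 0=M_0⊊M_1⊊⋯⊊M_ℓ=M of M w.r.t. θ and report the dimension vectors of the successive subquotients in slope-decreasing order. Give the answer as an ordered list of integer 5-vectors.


Via rank(M_{q-1}∘⋯∘M_p): M ≅ I[1,1], I[1,2], I[1,4], I[1,5], I[4,5].
μ_θ-semistable layers: μ^(1)=81; μ^(2)=39; μ^(3)=25; μ^(4)=-31; μ^(5)=-59

((0, 0, 0, 0, 2); (0, 0, 0, 3, 0); (0, 0, 2, 0, 0); (0, 3, 0, 0, 0); (4, 0, 0, 0, 0))


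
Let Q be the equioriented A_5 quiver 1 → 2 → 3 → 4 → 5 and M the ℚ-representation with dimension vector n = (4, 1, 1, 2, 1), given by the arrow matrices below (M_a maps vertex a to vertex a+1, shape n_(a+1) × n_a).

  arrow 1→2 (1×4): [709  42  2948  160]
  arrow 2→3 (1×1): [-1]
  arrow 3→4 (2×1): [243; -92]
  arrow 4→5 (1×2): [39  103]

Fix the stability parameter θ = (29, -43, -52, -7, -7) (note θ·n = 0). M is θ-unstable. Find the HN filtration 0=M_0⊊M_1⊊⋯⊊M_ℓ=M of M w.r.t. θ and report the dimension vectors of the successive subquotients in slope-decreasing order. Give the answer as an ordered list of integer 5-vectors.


Via rank(M_{q-1}∘⋯∘M_p): M ≅ I[1,1]^3, I[1,5], I[4,4].
μ_θ-semistable layers: μ^(1)=29; μ^(2)=-7; μ^(3)=-22

((3, 0, 0, 0, 0); (0, 0, 0, 2, 1); (1, 1, 1, 0, 0))


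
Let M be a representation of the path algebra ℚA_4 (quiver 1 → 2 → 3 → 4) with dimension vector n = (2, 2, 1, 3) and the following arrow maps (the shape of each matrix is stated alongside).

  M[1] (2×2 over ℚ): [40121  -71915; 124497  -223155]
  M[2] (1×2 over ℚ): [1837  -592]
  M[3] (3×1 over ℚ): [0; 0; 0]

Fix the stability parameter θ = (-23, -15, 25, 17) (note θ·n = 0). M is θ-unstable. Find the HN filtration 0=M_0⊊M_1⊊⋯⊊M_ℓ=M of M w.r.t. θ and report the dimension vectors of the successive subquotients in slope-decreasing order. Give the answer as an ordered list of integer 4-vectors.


Barcode: M ≅ I[1,1], I[1,3], I[2,2], I[4,4]^3. HN layers by μ_θ (4 steps, strictly decreasing):
  μ^(1)=25; μ^(2)=17; μ^(3)=-15; μ^(4)=-23

((0, 0, 1, 0); (0, 0, 0, 3); (0, 2, 0, 0); (2, 0, 0, 0))


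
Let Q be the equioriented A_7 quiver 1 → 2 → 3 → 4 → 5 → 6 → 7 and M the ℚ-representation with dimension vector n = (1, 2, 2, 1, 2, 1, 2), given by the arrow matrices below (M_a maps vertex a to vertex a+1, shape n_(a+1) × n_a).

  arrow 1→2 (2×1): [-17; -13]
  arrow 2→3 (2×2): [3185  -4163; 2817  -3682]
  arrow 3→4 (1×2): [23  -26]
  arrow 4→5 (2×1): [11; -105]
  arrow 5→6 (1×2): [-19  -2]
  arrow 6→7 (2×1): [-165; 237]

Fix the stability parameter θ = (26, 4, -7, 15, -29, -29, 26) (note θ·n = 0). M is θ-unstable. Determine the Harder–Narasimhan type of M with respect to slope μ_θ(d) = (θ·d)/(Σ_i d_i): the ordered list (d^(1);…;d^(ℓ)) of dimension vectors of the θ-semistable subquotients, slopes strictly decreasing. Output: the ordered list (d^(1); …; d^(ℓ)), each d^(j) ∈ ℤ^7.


Interval decomposition of M: I[1,3], I[2,7], I[5,5], I[7,7].
HN type (ℓ=4): μ^(1)=26; μ^(2)=23/3; μ^(3)=-46/5; μ^(4)=-29

((0, 0, 0, 0, 0, 0, 2); (1, 1, 1, 0, 0, 0, 0); (0, 1, 1, 1, 1, 1, 0); (0, 0, 0, 0, 1, 0, 0))


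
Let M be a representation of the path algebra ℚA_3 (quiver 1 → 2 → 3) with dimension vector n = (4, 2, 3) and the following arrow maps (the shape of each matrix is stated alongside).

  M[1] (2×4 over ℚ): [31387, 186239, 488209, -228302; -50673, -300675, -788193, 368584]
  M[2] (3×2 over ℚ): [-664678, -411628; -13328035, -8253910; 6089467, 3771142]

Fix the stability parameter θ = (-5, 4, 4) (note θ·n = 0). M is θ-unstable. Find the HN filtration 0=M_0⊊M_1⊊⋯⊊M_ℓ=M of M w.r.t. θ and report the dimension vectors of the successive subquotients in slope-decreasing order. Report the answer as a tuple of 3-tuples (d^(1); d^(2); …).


Via rank(M_{q-1}∘⋯∘M_p): M ≅ I[1,1]^2, I[1,2], I[1,3], I[3,3]^2.
μ_θ-semistable layers: μ^(1)=4; μ^(2)=-5

((0, 2, 3); (4, 0, 0))


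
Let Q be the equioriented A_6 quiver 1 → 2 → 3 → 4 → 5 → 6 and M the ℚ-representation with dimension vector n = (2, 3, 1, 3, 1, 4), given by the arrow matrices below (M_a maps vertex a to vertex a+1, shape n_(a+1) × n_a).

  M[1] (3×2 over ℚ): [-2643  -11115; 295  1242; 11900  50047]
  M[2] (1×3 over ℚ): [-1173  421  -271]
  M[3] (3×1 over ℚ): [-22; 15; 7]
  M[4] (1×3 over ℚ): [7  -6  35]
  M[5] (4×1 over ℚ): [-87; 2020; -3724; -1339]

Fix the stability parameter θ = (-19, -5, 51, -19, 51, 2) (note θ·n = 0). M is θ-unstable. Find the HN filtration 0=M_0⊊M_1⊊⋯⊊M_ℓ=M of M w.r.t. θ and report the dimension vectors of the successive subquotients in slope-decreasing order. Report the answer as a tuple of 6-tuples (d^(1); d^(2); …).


Barcode: M ≅ I[1,2], I[1,6], I[2,2], I[4,4]^2, I[6,6]^3. HN layers by μ_θ (5 steps, strictly decreasing):
  μ^(1)=53/2; μ^(2)=16; μ^(3)=2; μ^(4)=-5; μ^(5)=-19

((0, 0, 0, 0, 1, 1); (0, 0, 1, 1, 0, 0); (0, 0, 0, 0, 0, 3); (0, 3, 0, 0, 0, 0); (2, 0, 0, 2, 0, 0))


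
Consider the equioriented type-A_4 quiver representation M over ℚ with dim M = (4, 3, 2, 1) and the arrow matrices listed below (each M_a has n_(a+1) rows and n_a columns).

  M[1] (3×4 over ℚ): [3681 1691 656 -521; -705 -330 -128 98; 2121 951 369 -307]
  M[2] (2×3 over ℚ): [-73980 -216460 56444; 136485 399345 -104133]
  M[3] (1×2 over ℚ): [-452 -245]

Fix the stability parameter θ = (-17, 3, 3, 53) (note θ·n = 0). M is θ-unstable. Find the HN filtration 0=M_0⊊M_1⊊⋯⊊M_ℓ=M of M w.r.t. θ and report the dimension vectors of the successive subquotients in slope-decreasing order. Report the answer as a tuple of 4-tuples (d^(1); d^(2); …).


Barcode: M ≅ I[1,1], I[1,2]^2, I[1,4], I[3,3]. HN layers by μ_θ (3 steps, strictly decreasing):
  μ^(1)=53; μ^(2)=3; μ^(3)=-17

((0, 0, 0, 1); (0, 3, 2, 0); (4, 0, 0, 0))


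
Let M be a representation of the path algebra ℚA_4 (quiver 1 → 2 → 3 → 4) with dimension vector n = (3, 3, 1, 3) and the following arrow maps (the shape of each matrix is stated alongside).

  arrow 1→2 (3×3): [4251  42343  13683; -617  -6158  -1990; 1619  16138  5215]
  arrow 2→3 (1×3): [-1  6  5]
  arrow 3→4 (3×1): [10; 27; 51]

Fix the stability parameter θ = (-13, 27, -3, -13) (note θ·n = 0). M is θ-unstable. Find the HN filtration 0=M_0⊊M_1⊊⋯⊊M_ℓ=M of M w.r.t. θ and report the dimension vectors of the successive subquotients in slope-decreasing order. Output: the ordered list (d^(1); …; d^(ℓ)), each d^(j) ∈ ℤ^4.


Via rank(M_{q-1}∘⋯∘M_p): M ≅ I[1,2]^2, I[1,4], I[4,4]^2.
μ_θ-semistable layers: μ^(1)=27; μ^(2)=11/3; μ^(3)=-13

((0, 2, 0, 0); (0, 1, 1, 1); (3, 0, 0, 2))


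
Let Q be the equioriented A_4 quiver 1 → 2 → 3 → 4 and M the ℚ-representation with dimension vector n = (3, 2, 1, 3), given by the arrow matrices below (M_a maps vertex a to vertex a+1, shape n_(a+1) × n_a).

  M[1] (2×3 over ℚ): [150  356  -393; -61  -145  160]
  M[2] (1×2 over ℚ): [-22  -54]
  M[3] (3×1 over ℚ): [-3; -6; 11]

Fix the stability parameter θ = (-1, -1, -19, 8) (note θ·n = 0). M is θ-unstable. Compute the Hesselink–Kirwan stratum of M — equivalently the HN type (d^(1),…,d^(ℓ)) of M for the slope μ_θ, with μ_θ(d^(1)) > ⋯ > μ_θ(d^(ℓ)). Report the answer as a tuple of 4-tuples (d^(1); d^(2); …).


Barcode: M ≅ I[1,1], I[1,2], I[1,4], I[4,4]^2. HN layers by μ_θ (3 steps, strictly decreasing):
  μ^(1)=8; μ^(2)=-1; μ^(3)=-7

((0, 0, 0, 3); (2, 1, 0, 0); (1, 1, 1, 0))


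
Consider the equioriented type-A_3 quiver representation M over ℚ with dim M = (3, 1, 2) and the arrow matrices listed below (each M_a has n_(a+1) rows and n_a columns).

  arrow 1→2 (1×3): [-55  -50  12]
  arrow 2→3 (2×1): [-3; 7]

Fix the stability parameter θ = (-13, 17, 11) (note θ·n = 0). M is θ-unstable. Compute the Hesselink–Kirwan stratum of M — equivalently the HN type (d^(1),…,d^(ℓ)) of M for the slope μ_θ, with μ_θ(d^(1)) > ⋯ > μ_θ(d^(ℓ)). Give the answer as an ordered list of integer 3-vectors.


Via rank(M_{q-1}∘⋯∘M_p): M ≅ I[1,1]^2, I[1,3], I[3,3].
μ_θ-semistable layers: μ^(1)=14; μ^(2)=11; μ^(3)=-13

((0, 1, 1); (0, 0, 1); (3, 0, 0))


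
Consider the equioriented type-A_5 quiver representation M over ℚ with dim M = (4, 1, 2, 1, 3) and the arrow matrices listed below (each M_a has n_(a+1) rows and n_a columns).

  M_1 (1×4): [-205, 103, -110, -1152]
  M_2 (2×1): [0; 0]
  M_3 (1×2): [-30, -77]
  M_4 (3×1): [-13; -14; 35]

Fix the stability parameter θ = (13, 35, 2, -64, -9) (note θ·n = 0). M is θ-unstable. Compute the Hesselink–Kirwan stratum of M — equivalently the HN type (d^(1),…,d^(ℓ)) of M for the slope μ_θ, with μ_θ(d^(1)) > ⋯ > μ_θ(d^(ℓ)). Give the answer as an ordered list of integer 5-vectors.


Barcode: M ≅ I[1,1]^3, I[1,2], I[3,3], I[3,5], I[5,5]^2. HN layers by μ_θ (5 steps, strictly decreasing):
  μ^(1)=35; μ^(2)=13; μ^(3)=2; μ^(4)=-9; μ^(5)=-31

((0, 1, 0, 0, 0); (4, 0, 0, 0, 0); (0, 0, 1, 0, 0); (0, 0, 0, 0, 3); (0, 0, 1, 1, 0))


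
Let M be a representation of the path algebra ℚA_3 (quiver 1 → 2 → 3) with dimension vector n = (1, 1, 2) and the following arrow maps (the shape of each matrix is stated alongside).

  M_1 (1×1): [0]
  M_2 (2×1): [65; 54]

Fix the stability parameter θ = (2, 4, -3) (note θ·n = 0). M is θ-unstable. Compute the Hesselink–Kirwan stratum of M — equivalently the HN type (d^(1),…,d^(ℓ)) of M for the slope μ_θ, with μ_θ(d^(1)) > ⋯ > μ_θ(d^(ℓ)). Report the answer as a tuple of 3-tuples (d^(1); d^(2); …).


Barcode: M ≅ I[1,1], I[2,3], I[3,3]. HN layers by μ_θ (3 steps, strictly decreasing):
  μ^(1)=2; μ^(2)=1/2; μ^(3)=-3

((1, 0, 0); (0, 1, 1); (0, 0, 1))


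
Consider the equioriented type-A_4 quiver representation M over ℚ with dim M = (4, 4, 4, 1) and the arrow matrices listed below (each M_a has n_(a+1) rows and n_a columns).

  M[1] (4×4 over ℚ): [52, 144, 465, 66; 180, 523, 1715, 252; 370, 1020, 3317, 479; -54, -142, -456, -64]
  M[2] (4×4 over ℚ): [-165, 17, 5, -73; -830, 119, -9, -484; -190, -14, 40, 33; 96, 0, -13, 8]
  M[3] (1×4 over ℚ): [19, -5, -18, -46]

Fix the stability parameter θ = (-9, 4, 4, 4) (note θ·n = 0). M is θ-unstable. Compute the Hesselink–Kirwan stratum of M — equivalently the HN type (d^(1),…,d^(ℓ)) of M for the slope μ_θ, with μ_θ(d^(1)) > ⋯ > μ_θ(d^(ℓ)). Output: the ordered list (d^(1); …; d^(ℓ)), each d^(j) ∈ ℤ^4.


Barcode: M ≅ I[1,3]^3, I[1,4]. HN layers by μ_θ (2 steps, strictly decreasing):
  μ^(1)=4; μ^(2)=-9

((0, 4, 4, 1); (4, 0, 0, 0))


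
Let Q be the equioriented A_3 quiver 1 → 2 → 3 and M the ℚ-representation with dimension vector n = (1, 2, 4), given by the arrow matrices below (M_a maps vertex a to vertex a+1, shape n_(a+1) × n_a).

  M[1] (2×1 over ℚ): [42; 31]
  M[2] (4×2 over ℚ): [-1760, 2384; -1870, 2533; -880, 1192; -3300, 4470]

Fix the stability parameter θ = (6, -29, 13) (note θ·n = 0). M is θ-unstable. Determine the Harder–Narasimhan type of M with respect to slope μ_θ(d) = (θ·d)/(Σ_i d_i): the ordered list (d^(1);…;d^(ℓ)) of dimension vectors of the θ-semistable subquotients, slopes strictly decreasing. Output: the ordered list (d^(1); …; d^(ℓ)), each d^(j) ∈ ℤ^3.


Interval decomposition of M: I[1,3], I[2,2], I[3,3]^3.
HN type (ℓ=3): μ^(1)=13; μ^(2)=-23/2; μ^(3)=-29

((0, 0, 4); (1, 1, 0); (0, 1, 0))


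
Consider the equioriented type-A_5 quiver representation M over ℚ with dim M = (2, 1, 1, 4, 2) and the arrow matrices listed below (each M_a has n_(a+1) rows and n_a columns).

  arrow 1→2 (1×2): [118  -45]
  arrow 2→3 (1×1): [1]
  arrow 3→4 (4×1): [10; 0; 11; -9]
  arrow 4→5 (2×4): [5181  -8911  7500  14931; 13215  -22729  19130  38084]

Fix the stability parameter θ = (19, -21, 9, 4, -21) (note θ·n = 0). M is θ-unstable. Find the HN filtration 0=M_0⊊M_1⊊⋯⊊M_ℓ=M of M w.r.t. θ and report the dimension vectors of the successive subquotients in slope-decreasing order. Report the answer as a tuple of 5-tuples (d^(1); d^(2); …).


Barcode: M ≅ I[1,1], I[1,5], I[4,4]^2, I[4,5]. HN layers by μ_θ (4 steps, strictly decreasing):
  μ^(1)=19; μ^(2)=4; μ^(3)=-2; μ^(4)=-17/2

((1, 0, 0, 0, 0); (0, 0, 0, 2, 0); (1, 1, 1, 1, 1); (0, 0, 0, 1, 1))


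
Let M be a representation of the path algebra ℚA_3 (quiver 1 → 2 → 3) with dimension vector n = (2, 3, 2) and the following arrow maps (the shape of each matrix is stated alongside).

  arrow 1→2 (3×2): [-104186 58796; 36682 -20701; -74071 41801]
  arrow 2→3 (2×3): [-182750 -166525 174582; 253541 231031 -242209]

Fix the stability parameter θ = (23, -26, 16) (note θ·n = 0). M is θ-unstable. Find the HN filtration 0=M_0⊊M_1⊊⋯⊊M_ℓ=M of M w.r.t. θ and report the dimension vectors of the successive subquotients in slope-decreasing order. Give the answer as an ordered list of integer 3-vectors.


Barcode: M ≅ I[1,3]^2, I[2,2]. HN layers by μ_θ (3 steps, strictly decreasing):
  μ^(1)=16; μ^(2)=-3/2; μ^(3)=-26

((0, 0, 2); (2, 2, 0); (0, 1, 0))


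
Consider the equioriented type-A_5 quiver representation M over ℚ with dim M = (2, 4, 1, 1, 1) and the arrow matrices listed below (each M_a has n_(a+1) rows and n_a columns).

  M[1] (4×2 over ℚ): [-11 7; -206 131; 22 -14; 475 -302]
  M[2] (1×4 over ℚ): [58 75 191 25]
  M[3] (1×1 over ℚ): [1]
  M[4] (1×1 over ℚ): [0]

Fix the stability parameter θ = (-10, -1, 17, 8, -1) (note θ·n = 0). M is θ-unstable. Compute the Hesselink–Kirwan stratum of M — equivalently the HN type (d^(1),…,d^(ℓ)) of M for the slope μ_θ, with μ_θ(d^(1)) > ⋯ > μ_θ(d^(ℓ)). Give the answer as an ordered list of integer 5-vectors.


Via rank(M_{q-1}∘⋯∘M_p): M ≅ I[1,2], I[1,4], I[2,2]^2, I[5,5].
μ_θ-semistable layers: μ^(1)=25/2; μ^(2)=-1; μ^(3)=-10

((0, 0, 1, 1, 0); (0, 4, 0, 0, 1); (2, 0, 0, 0, 0))


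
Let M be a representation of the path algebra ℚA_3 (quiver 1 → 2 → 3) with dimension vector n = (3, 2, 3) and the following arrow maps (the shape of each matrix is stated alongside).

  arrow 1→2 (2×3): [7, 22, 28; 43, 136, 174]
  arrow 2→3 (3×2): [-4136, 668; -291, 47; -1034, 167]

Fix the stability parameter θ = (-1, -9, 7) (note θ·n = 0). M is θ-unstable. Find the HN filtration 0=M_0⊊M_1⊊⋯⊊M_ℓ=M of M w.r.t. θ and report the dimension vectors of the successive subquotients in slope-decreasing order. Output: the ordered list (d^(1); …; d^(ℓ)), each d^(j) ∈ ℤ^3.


Interval decomposition of M: I[1,1], I[1,3]^2, I[3,3].
HN type (ℓ=3): μ^(1)=7; μ^(2)=-1; μ^(3)=-5

((0, 0, 3); (1, 0, 0); (2, 2, 0))


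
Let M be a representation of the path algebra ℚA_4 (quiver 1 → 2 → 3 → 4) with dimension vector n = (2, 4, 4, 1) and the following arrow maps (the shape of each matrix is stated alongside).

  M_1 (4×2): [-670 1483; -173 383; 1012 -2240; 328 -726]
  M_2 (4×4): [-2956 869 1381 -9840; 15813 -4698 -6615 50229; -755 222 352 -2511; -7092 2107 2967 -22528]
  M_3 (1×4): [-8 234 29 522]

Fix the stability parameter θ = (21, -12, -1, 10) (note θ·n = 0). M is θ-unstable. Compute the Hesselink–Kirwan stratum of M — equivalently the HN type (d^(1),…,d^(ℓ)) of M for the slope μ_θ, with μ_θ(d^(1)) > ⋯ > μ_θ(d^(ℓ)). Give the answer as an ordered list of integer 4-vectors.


Via rank(M_{q-1}∘⋯∘M_p): M ≅ I[1,3], I[1,4], I[2,2], I[2,3], I[3,3].
μ_θ-semistable layers: μ^(1)=10; μ^(2)=8/3; μ^(3)=-1; μ^(4)=-12

((0, 0, 0, 1); (2, 2, 2, 0); (0, 0, 2, 0); (0, 2, 0, 0))


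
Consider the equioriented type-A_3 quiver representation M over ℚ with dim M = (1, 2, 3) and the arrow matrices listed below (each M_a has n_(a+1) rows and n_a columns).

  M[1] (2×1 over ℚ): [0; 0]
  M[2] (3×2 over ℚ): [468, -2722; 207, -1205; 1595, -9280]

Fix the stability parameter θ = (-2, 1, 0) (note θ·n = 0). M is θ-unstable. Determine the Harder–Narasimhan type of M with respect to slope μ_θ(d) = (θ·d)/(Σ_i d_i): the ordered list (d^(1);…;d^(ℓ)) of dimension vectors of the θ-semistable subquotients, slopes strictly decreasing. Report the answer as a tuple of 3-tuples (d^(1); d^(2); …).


Barcode: M ≅ I[1,1], I[2,3]^2, I[3,3]. HN layers by μ_θ (3 steps, strictly decreasing):
  μ^(1)=1/2; μ^(2)=0; μ^(3)=-2

((0, 2, 2); (0, 0, 1); (1, 0, 0))


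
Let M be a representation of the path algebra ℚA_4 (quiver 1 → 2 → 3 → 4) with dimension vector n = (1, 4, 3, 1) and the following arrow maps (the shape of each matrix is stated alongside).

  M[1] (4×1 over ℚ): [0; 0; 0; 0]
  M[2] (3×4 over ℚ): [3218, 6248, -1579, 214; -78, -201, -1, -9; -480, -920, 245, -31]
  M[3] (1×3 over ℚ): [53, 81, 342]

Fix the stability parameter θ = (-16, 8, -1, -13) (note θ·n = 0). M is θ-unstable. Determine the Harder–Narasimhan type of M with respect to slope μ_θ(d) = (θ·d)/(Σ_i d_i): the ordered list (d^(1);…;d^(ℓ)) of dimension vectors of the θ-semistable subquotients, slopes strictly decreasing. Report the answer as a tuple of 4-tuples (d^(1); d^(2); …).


Barcode: M ≅ I[1,1], I[2,2], I[2,3]^2, I[2,4]. HN layers by μ_θ (4 steps, strictly decreasing):
  μ^(1)=8; μ^(2)=7/2; μ^(3)=-2; μ^(4)=-16

((0, 1, 0, 0); (0, 2, 2, 0); (0, 1, 1, 1); (1, 0, 0, 0))
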